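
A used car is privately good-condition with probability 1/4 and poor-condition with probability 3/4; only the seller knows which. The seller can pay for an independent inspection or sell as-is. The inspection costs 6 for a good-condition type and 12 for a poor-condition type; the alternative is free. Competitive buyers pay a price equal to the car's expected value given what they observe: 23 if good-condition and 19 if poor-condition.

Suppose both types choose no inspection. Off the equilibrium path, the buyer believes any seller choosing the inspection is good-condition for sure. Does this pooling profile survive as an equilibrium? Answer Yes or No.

On path, the buyer holds the prior and pays 1/4·23 + 3/4·19 = 20. Off path (the inspection), believing good-condition, it pays 23.
good-condition: no inspection nets 20; the inspection nets 23 − 6 = 17. good-condition stays.
poor-condition: no inspection nets 20; the inspection nets 23 − 12 = 11. poor-condition stays.
No type deviates, so pooling is sustained.

Yes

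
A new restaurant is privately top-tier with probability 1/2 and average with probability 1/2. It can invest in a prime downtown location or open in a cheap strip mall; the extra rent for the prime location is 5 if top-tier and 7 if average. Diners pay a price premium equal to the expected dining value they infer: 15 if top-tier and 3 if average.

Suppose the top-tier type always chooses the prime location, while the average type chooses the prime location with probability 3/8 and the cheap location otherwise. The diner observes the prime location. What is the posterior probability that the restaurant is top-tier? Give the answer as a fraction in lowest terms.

8/11

P(the prime location) = (1/2)·1 + (1/2)·(3/8) = 11/16.
By Bayes' rule, P(top-tier | the prime location) = (1/2) / (11/16) = 8/11.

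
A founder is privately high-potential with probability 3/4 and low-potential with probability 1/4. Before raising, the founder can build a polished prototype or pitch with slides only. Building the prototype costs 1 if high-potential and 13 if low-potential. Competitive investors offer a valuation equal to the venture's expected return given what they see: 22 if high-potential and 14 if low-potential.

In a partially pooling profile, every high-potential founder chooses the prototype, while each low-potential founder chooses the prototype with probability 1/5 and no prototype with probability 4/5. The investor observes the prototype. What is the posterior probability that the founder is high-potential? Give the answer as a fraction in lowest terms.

15/16

P(the prototype) = (3/4)·1 + (1/4)·(1/5) = 4/5.
By Bayes' rule, P(high-potential | the prototype) = (3/4) / (4/5) = 15/16.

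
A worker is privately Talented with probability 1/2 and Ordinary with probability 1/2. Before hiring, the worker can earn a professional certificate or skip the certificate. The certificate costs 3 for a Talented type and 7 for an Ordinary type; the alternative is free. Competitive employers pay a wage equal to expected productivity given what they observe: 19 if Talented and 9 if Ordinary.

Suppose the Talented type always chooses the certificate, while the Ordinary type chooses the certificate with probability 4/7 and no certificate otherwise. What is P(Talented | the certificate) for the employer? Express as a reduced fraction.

P(the certificate) = (1/2)·1 + (1/2)·(4/7) = 11/14.
By Bayes' rule, P(Talented | the certificate) = (1/2) / (11/14) = 7/11.

7/11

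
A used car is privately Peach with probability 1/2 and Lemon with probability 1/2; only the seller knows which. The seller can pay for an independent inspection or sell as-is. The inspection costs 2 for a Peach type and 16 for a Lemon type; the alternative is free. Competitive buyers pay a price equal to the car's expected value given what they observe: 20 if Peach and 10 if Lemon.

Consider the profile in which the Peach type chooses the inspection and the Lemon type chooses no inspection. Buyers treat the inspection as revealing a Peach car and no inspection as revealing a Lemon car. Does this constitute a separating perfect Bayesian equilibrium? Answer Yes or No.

Yes

Under these beliefs, the inspection earns price 20 and no inspection earns price 10.
Peach: the inspection nets 20 − 2 = 18; no inspection nets 10. Peach prefers the inspection.
Lemon: the inspection nets 20 − 16 = 4; no inspection nets 10. Lemon prefers no inspection.
Neither type deviates, so the separating profile is an equilibrium.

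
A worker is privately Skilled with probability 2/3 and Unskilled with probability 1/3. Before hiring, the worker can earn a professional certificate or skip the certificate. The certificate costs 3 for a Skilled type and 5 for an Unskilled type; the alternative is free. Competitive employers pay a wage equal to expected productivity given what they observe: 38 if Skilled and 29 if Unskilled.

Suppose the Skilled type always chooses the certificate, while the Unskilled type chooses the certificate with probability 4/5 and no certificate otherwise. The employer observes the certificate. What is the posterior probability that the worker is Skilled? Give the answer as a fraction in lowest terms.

5/7

P(the certificate) = (2/3)·1 + (1/3)·(4/5) = 14/15.
By Bayes' rule, P(Skilled | the certificate) = (2/3) / (14/15) = 5/7.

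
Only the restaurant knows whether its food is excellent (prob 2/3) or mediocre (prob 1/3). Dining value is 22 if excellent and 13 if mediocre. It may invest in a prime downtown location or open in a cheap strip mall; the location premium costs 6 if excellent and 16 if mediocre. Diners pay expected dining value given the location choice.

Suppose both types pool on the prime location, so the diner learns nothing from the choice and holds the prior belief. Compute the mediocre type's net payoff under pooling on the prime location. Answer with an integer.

3

Pooled price premium = 2/3·22 + 1/3·13 = 19.
mediocre pays cost 16 for the prime location, so net payoff = 19 − 16 = 3.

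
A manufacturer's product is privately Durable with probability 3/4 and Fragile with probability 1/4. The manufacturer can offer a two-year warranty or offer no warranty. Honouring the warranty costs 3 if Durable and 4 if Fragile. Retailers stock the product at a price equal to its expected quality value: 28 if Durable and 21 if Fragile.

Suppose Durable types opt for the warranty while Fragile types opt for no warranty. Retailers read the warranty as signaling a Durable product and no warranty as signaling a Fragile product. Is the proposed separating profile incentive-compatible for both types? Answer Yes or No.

No

Under these beliefs, the warranty earns price 28 and no warranty earns price 21.
Durable: the warranty nets 28 − 3 = 25; no warranty nets 21. Durable prefers the warranty.
Fragile: the warranty nets 28 − 4 = 24; no warranty nets 21. Fragile would deviate to the warranty.
Fragile has a profitable deviation, so the profile is not an equilibrium.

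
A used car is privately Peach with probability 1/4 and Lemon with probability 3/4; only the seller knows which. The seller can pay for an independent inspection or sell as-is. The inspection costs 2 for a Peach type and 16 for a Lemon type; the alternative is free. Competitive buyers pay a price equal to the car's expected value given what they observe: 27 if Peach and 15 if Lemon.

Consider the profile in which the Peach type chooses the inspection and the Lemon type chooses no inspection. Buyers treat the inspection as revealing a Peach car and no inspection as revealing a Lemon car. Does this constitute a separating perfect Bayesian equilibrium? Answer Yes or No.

Under these beliefs, the inspection earns price 27 and no inspection earns price 15.
Peach: the inspection nets 27 − 2 = 25; no inspection nets 15. Peach prefers the inspection.
Lemon: the inspection nets 27 − 16 = 11; no inspection nets 15. Lemon prefers no inspection.
Neither type deviates, so the separating profile is an equilibrium.

Yes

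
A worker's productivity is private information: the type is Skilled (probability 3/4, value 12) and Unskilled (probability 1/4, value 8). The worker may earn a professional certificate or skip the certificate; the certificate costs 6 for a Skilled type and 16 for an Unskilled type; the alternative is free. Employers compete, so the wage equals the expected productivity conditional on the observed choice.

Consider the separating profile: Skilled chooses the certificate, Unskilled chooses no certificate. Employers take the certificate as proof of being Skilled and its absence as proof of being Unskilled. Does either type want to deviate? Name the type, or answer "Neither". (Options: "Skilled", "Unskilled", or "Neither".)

Skilled

The certificate pays 12; no certificate pays 8.
Skilled: assigned the certificate, nets 12 − 6 = 6; deviating to no certificate nets 8.
Unskilled: assigned no certificate, nets 8; deviating to the certificate nets 12 − 16 = -4.
The Skilled type gains 2 by deviating.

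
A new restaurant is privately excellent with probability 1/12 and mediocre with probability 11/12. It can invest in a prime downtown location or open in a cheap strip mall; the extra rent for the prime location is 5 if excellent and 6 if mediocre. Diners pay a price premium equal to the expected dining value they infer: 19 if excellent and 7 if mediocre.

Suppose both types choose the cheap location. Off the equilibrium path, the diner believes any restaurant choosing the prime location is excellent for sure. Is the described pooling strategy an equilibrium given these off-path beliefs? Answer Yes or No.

On path, the diner holds the prior and pays 1/12·19 + 11/12·7 = 8. Off path (the prime location), believing excellent, it pays 19.
excellent: the cheap location nets 8; the prime location nets 19 − 5 = 14. excellent would deviate.
mediocre: the cheap location nets 8; the prime location nets 19 − 6 = 13. mediocre would deviate.
A type deviates, so pooling fails.

No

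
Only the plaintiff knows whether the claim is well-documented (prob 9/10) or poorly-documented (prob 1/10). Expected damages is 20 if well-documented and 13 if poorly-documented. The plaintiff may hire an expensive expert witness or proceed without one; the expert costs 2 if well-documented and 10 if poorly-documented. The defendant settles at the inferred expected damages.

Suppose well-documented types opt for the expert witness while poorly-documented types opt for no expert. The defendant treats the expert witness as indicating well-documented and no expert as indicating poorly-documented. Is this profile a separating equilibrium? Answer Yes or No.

Under these beliefs, the expert witness earns settlement 20 and no expert earns settlement 13.
well-documented: the expert witness nets 20 − 2 = 18; no expert nets 13. well-documented prefers the expert witness.
poorly-documented: the expert witness nets 20 − 10 = 10; no expert nets 13. poorly-documented prefers no expert.
Neither type deviates, so the separating profile is an equilibrium.

Yes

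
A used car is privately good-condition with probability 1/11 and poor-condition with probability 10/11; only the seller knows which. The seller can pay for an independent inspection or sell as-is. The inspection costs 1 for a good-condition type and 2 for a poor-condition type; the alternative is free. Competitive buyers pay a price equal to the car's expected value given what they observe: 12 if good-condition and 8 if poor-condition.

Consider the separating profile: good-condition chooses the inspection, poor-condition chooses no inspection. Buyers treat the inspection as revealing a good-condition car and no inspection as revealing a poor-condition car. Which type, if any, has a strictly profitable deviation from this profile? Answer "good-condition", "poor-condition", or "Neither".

poor-condition

The inspection pays 12; no inspection pays 8.
good-condition: assigned the inspection, nets 12 − 1 = 11; deviating to no inspection nets 8.
poor-condition: assigned no inspection, nets 8; deviating to the inspection nets 12 − 2 = 10.
The poor-condition type gains 2 by deviating.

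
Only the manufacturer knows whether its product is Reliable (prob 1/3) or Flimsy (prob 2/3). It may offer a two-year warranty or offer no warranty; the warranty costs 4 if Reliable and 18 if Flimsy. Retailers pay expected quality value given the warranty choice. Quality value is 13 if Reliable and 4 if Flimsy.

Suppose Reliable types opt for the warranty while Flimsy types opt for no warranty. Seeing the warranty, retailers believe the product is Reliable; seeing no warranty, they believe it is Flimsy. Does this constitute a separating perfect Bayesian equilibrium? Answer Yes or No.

Yes

Under these beliefs, the warranty earns price 13 and no warranty earns price 4.
Reliable: the warranty nets 13 − 4 = 9; no warranty nets 4. Reliable prefers the warranty.
Flimsy: the warranty nets 13 − 18 = -5; no warranty nets 4. Flimsy prefers no warranty.
Neither type deviates, so the separating profile is an equilibrium.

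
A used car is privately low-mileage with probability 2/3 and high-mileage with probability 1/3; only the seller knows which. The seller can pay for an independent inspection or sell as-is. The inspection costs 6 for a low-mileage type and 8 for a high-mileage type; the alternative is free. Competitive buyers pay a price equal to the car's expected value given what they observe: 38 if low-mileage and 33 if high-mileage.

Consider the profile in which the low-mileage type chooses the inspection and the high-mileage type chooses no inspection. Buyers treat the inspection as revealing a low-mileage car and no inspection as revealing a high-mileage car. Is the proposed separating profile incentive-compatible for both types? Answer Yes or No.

Under these beliefs, the inspection earns price 38 and no inspection earns price 33.
low-mileage: the inspection nets 38 − 6 = 32; no inspection nets 33. low-mileage would deviate to no inspection.
high-mileage: the inspection nets 38 − 8 = 30; no inspection nets 33. high-mileage prefers no inspection.
low-mileage has a profitable deviation, so the profile is not an equilibrium.

No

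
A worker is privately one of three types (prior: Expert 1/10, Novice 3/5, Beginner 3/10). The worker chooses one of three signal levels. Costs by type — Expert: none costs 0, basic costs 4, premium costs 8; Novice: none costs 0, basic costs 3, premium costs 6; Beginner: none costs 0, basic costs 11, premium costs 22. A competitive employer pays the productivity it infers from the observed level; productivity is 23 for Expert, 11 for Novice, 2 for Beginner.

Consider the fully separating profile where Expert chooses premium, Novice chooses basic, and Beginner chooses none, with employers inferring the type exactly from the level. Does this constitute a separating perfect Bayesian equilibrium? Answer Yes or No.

No

Separating wages: premium → 23, basic → 11, none → 2.
Expert (assigned premium): none: 2 − 0 = 2; basic: 11 − 4 = 7; premium: 23 − 8 = 15. Expert stays.
Novice (assigned basic): none: 2 − 0 = 2; basic: 11 − 3 = 8; premium: 23 − 6 = 17. Novice prefers premium.
Beginner (assigned none): none: 2 − 0 = 2; basic: 11 − 11 = 0; premium: 23 − 22 = 1. Beginner stays.
At least one type deviates; the separating profile fails.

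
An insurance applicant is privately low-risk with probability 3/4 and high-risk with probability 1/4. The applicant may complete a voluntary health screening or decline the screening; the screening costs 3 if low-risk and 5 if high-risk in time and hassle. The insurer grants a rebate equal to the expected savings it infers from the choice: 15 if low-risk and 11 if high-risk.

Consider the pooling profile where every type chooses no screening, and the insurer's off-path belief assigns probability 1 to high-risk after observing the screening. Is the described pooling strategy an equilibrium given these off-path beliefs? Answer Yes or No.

On path, the insurer holds the prior and pays 3/4·15 + 1/4·11 = 14. Off path (the screening), believing high-risk, it pays 11.
low-risk: no screening nets 14; the screening nets 11 − 3 = 8. low-risk stays.
high-risk: no screening nets 14; the screening nets 11 − 5 = 6. high-risk stays.
No type deviates, so pooling is sustained.

Yes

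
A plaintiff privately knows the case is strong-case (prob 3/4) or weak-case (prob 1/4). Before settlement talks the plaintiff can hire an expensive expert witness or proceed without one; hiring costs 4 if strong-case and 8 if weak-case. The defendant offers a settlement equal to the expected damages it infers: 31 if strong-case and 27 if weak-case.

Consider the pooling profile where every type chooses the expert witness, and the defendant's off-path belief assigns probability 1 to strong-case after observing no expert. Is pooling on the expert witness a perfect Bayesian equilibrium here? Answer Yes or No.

On path, the defendant holds the prior and pays 3/4·31 + 1/4·27 = 30. Off path (no expert), believing strong-case, it pays 31.
strong-case: the expert witness nets 30 − 4 = 26; no expert nets 31. strong-case would deviate.
weak-case: the expert witness nets 30 − 8 = 22; no expert nets 31. weak-case would deviate.
A type deviates, so pooling fails.

No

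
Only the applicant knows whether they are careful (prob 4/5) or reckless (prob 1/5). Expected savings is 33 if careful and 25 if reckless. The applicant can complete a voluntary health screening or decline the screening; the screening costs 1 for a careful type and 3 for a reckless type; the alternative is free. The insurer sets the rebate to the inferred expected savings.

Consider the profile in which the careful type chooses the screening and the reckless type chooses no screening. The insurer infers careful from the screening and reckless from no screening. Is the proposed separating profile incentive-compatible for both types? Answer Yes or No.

No

Under these beliefs, the screening earns rebate 33 and no screening earns rebate 25.
careful: the screening nets 33 − 1 = 32; no screening nets 25. careful prefers the screening.
reckless: the screening nets 33 − 3 = 30; no screening nets 25. reckless would deviate to the screening.
reckless has a profitable deviation, so the profile is not an equilibrium.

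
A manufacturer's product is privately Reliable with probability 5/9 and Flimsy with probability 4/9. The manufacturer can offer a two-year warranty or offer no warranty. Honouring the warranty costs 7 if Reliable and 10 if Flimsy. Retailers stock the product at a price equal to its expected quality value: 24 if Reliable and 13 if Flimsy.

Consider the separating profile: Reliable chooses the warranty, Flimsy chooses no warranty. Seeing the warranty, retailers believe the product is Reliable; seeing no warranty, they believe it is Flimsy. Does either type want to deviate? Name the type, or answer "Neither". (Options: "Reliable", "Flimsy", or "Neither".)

Flimsy

The warranty pays 24; no warranty pays 13.
Reliable: assigned the warranty, nets 24 − 7 = 17; deviating to no warranty nets 13.
Flimsy: assigned no warranty, nets 13; deviating to the warranty nets 24 − 10 = 14.
The Flimsy type gains 1 by deviating.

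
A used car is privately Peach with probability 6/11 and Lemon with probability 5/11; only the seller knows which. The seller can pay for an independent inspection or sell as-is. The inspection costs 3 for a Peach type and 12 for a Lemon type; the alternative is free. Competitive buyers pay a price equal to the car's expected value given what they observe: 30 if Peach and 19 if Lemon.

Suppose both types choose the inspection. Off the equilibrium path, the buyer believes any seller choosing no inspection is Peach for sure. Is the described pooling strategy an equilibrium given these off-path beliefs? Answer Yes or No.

On path, the buyer holds the prior and pays 6/11·30 + 5/11·19 = 25. Off path (no inspection), believing Peach, it pays 30.
Peach: the inspection nets 25 − 3 = 22; no inspection nets 30. Peach would deviate.
Lemon: the inspection nets 25 − 12 = 13; no inspection nets 30. Lemon would deviate.
A type deviates, so pooling fails.

No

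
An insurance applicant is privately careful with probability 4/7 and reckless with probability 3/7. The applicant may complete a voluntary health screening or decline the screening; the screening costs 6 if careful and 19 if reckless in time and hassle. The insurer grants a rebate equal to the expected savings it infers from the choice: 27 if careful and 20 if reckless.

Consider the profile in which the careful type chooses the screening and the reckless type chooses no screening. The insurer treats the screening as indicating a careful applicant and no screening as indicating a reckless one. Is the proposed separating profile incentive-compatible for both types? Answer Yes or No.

Under these beliefs, the screening earns rebate 27 and no screening earns rebate 20.
careful: the screening nets 27 − 6 = 21; no screening nets 20. careful prefers the screening.
reckless: the screening nets 27 − 19 = 8; no screening nets 20. reckless prefers no screening.
Neither type deviates, so the separating profile is an equilibrium.

Yes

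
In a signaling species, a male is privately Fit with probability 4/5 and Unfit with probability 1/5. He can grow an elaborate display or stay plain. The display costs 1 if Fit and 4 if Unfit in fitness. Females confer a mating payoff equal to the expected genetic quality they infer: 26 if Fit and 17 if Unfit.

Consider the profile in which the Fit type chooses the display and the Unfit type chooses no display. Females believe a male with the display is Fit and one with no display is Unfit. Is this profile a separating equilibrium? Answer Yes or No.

No

Under these beliefs, the display earns mating payoff 26 and no display earns mating payoff 17.
Fit: the display nets 26 − 1 = 25; no display nets 17. Fit prefers the display.
Unfit: the display nets 26 − 4 = 22; no display nets 17. Unfit would deviate to the display.
Unfit has a profitable deviation, so the profile is not an equilibrium.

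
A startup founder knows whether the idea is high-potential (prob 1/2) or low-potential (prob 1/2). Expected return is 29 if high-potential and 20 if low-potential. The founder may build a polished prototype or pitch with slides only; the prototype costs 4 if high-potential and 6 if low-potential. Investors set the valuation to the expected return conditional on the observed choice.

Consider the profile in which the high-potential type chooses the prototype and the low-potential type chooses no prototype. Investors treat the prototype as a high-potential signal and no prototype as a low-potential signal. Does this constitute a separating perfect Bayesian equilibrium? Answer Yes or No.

No

Under these beliefs, the prototype earns valuation 29 and no prototype earns valuation 20.
high-potential: the prototype nets 29 − 4 = 25; no prototype nets 20. high-potential prefers the prototype.
low-potential: the prototype nets 29 − 6 = 23; no prototype nets 20. low-potential would deviate to the prototype.
low-potential has a profitable deviation, so the profile is not an equilibrium.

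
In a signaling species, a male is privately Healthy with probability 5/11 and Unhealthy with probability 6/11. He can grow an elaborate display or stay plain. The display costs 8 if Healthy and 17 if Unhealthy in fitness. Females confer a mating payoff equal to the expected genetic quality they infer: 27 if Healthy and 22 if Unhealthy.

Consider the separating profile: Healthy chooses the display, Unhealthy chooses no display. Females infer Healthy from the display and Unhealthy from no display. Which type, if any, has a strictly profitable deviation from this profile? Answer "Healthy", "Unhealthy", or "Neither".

The display pays 27; no display pays 22.
Healthy: assigned the display, nets 27 − 8 = 19; deviating to no display nets 22.
Unhealthy: assigned no display, nets 22; deviating to the display nets 27 − 17 = 10.
The Healthy type gains 3 by deviating.

Healthy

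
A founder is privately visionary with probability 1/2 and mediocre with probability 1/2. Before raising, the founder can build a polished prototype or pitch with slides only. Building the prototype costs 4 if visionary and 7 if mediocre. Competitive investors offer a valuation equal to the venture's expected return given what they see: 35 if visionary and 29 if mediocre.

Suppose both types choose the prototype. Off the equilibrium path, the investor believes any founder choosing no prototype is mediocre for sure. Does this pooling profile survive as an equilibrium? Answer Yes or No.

On path, the investor holds the prior and pays 1/2·35 + 1/2·29 = 32. Off path (no prototype), believing mediocre, it pays 29.
visionary: the prototype nets 32 − 4 = 28; no prototype nets 29. visionary would deviate.
mediocre: the prototype nets 32 − 7 = 25; no prototype nets 29. mediocre would deviate.
A type deviates, so pooling fails.

No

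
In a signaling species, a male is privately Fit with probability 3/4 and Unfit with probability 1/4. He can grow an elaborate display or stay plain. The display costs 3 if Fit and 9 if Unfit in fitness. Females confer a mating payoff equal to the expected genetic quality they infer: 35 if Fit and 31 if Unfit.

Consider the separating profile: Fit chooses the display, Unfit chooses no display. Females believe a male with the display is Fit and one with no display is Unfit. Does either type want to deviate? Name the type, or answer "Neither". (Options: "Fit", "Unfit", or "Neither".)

Neither

The display pays 35; no display pays 31.
Fit: assigned the display, nets 35 − 3 = 32; deviating to no display nets 31.
Unfit: assigned no display, nets 31; deviating to the display nets 35 − 9 = 26.
Both types strictly prefer their assigned action; no profitable deviation.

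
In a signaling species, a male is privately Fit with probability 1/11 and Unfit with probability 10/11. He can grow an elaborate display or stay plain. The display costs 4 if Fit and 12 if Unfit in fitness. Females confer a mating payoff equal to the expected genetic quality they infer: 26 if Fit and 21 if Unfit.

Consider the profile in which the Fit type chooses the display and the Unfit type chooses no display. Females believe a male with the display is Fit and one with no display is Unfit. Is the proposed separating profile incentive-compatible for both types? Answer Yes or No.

Under these beliefs, the display earns mating payoff 26 and no display earns mating payoff 21.
Fit: the display nets 26 − 4 = 22; no display nets 21. Fit prefers the display.
Unfit: the display nets 26 − 12 = 14; no display nets 21. Unfit prefers no display.
Neither type deviates, so the separating profile is an equilibrium.

Yes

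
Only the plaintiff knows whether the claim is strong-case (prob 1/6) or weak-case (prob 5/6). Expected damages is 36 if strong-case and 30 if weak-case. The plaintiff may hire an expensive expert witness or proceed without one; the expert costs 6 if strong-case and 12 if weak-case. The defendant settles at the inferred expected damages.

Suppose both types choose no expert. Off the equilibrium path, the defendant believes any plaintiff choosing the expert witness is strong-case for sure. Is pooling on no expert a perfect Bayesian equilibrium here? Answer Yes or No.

Yes

On path, the defendant holds the prior and pays 1/6·36 + 5/6·30 = 31. Off path (the expert witness), believing strong-case, it pays 36.
strong-case: no expert nets 31; the expert witness nets 36 − 6 = 30. strong-case stays.
weak-case: no expert nets 31; the expert witness nets 36 − 12 = 24. weak-case stays.
No type deviates, so pooling is sustained.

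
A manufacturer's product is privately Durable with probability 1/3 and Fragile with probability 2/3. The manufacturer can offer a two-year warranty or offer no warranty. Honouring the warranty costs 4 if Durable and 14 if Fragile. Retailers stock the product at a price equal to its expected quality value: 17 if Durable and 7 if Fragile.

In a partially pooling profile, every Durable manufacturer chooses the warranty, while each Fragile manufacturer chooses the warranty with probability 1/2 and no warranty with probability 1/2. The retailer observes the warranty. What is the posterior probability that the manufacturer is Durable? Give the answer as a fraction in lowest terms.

1/2

P(the warranty) = (1/3)·1 + (2/3)·(1/2) = 2/3.
By Bayes' rule, P(Durable | the warranty) = (1/3) / (2/3) = 1/2.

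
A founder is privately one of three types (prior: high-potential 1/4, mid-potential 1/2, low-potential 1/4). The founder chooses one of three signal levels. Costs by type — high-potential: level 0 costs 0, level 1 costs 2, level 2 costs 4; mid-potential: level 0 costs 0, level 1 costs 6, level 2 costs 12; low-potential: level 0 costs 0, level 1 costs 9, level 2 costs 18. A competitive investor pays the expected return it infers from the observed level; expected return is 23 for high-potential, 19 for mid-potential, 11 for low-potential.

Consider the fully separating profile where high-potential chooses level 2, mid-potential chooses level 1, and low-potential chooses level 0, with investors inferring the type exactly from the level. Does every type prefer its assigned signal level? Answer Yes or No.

Separating valuations: level 2 → 23, level 1 → 19, level 0 → 11.
high-potential (assigned level 2): level 0: 11 − 0 = 11; level 1: 19 − 2 = 17; level 2: 23 − 4 = 19. high-potential stays.
mid-potential (assigned level 1): level 0: 11 − 0 = 11; level 1: 19 − 6 = 13; level 2: 23 − 12 = 11. mid-potential stays.
low-potential (assigned level 0): level 0: 11 − 0 = 11; level 1: 19 − 9 = 10; level 2: 23 − 18 = 5. low-potential stays.
Every type prefers its assigned level; separation holds.

Yes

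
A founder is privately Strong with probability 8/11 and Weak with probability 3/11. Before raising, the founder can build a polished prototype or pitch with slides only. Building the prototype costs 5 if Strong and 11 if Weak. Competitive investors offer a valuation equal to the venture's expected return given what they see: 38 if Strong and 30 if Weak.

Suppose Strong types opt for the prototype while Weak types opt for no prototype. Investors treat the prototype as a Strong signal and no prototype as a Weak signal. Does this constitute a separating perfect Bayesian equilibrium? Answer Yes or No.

Yes

Under these beliefs, the prototype earns valuation 38 and no prototype earns valuation 30.
Strong: the prototype nets 38 − 5 = 33; no prototype nets 30. Strong prefers the prototype.
Weak: the prototype nets 38 − 11 = 27; no prototype nets 30. Weak prefers no prototype.
Neither type deviates, so the separating profile is an equilibrium.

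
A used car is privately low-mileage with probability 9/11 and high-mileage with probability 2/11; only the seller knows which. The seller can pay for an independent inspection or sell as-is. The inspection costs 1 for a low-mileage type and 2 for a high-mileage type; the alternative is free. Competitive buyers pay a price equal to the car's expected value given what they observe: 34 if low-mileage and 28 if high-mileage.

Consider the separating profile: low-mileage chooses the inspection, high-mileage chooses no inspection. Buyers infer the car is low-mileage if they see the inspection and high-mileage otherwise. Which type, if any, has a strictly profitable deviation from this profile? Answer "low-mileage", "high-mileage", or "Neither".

The inspection pays 34; no inspection pays 28.
low-mileage: assigned the inspection, nets 34 − 1 = 33; deviating to no inspection nets 28.
high-mileage: assigned no inspection, nets 28; deviating to the inspection nets 34 − 2 = 32.
The high-mileage type gains 4 by deviating.

high-mileage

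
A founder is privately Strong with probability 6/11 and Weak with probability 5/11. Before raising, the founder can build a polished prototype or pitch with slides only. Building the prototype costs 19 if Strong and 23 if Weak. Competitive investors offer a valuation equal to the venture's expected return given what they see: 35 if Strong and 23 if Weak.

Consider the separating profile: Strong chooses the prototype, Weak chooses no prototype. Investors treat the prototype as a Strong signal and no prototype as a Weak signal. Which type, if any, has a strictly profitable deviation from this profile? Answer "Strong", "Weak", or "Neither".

Strong

The prototype pays 35; no prototype pays 23.
Strong: assigned the prototype, nets 35 − 19 = 16; deviating to no prototype nets 23.
Weak: assigned no prototype, nets 23; deviating to the prototype nets 35 − 23 = 12.
The Strong type gains 7 by deviating.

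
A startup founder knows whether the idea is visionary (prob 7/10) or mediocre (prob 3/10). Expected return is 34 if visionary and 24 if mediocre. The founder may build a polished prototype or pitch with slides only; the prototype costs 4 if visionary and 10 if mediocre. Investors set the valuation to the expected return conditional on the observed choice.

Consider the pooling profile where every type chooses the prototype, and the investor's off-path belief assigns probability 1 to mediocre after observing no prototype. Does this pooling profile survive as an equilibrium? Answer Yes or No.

On path, the investor holds the prior and pays 7/10·34 + 3/10·24 = 31. Off path (no prototype), believing mediocre, it pays 24.
visionary: the prototype nets 31 − 4 = 27; no prototype nets 24. visionary stays.
mediocre: the prototype nets 31 − 10 = 21; no prototype nets 24. mediocre would deviate.
A type deviates, so pooling fails.

No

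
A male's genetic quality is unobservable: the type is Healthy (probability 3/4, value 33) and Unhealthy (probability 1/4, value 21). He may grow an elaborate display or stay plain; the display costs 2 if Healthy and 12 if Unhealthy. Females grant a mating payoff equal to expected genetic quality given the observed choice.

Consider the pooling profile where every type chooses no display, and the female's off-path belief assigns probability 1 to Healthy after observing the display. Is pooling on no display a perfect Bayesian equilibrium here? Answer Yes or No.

No

On path, the female holds the prior and pays 3/4·33 + 1/4·21 = 30. Off path (the display), believing Healthy, it pays 33.
Healthy: no display nets 30; the display nets 33 − 2 = 31. Healthy would deviate.
Unhealthy: no display nets 30; the display nets 33 − 12 = 21. Unhealthy stays.
A type deviates, so pooling fails.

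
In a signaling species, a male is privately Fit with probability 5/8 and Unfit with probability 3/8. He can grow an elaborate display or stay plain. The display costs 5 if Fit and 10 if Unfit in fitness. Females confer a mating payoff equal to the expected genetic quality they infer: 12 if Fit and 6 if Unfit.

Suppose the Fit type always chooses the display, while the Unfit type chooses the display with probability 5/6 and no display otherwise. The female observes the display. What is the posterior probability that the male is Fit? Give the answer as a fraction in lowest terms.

2/3

P(the display) = (5/8)·1 + (3/8)·(5/6) = 15/16.
By Bayes' rule, P(Fit | the display) = (5/8) / (15/16) = 2/3.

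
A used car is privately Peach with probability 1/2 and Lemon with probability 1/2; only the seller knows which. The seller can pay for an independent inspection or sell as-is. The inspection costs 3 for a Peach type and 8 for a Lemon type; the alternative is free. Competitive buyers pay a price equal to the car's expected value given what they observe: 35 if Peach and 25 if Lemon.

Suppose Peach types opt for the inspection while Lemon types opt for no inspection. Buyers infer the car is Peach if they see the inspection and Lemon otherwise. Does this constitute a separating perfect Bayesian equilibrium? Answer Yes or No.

No

Under these beliefs, the inspection earns price 35 and no inspection earns price 25.
Peach: the inspection nets 35 − 3 = 32; no inspection nets 25. Peach prefers the inspection.
Lemon: the inspection nets 35 − 8 = 27; no inspection nets 25. Lemon would deviate to the inspection.
Lemon has a profitable deviation, so the profile is not an equilibrium.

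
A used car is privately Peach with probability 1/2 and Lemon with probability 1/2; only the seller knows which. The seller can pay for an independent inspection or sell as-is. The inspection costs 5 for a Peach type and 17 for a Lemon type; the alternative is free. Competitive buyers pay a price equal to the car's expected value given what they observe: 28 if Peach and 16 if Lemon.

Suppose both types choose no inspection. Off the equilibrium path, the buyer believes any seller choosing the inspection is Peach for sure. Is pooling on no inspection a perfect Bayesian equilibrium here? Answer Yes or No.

On path, the buyer holds the prior and pays 1/2·28 + 1/2·16 = 22. Off path (the inspection), believing Peach, it pays 28.
Peach: no inspection nets 22; the inspection nets 28 − 5 = 23. Peach would deviate.
Lemon: no inspection nets 22; the inspection nets 28 − 17 = 11. Lemon stays.
A type deviates, so pooling fails.

No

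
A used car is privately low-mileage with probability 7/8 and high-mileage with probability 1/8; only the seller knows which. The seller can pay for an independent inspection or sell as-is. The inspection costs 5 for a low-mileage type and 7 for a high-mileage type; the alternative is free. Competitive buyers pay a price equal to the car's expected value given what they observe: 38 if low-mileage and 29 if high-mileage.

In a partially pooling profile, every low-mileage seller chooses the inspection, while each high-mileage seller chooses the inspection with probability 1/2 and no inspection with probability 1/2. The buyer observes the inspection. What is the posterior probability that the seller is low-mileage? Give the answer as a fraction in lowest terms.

14/15

P(the inspection) = (7/8)·1 + (1/8)·(1/2) = 15/16.
By Bayes' rule, P(low-mileage | the inspection) = (7/8) / (15/16) = 14/15.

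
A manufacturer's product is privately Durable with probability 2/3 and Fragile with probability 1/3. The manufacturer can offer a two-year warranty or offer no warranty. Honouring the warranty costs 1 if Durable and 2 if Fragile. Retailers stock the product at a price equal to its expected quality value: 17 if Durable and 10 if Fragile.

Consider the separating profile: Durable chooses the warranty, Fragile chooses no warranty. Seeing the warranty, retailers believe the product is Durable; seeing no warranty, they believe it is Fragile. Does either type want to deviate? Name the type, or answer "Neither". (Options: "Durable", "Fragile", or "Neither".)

Fragile

The warranty pays 17; no warranty pays 10.
Durable: assigned the warranty, nets 17 − 1 = 16; deviating to no warranty nets 10.
Fragile: assigned no warranty, nets 10; deviating to the warranty nets 17 − 2 = 15.
The Fragile type gains 5 by deviating.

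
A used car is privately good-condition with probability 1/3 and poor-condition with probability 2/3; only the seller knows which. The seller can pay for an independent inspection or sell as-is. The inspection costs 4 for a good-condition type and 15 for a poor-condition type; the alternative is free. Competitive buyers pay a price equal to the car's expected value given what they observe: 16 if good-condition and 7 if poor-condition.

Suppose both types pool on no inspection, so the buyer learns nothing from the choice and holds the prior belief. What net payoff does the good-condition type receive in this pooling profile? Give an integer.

Pooled price = 1/3·16 + 2/3·7 = 10.
good-condition pays no cost for no inspection, so net payoff = 10.

10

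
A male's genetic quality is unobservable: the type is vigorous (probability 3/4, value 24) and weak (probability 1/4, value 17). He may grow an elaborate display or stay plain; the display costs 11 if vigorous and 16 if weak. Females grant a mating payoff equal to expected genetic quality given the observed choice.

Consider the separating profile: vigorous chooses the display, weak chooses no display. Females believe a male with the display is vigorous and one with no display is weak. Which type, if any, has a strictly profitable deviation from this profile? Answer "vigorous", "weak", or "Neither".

vigorous

The display pays 24; no display pays 17.
vigorous: assigned the display, nets 24 − 11 = 13; deviating to no display nets 17.
weak: assigned no display, nets 17; deviating to the display nets 24 − 16 = 8.
The vigorous type gains 4 by deviating.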